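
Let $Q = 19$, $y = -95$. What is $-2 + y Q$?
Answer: $-1807$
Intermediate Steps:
$-2 + y Q = -2 - 1805 = -1807$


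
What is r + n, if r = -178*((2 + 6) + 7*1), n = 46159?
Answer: 43489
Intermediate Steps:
r = -2670 (r = -178*(8 + 7) = -178*15 = -2670)
r + n = -2670 + 46159 = 43489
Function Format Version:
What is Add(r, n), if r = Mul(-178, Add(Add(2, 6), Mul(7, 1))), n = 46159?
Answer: 43489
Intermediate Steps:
r = -2670 (r = Mul(-178, Add(8, 7)) = Mul(-178, 15) = -2670)
Add(r, n) = Add(-2670, 46159) = 43489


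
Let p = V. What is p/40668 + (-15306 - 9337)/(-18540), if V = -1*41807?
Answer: 4730828/15708015 ≈ 0.30117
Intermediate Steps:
V = -41807
p = -41807
p/40668 + (-15306 - 9337)/(-18540) = -41807/40668 + (-15306 - 9337)/(-18540) = -41807*1/40668 - 24643*(-1/18540) = -41807/40668 + 24643/18540 = 4730828/15708015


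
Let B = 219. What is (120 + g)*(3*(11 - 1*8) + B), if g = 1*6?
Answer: 28728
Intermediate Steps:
g = 6
(120 + g)*(3*(11 - 1*8) + B) = (120 + 6)*(3*(11 - 1*8) + 219) = 126*(3*(11 - 8) + 219) = 126*(3*3 + 219) = 126*(9 + 219) = 126*228 = 28728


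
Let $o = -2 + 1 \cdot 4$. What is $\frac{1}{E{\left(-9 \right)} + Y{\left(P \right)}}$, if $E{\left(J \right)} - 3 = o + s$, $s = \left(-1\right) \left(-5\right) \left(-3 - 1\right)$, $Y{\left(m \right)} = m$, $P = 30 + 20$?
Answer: $\frac{1}{35} \approx 0.028571$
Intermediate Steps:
$P = 50$
$o = 2$ ($o = -2 + 4 = 2$)
$s = -20$ ($s = 5 \left(-4\right) = -20$)
$E{\left(J \right)} = -15$ ($E{\left(J \right)} = 3 + \left(2 - 20\right) = 3 - 18 = -15$)
$\frac{1}{E{\left(-9 \right)} + Y{\left(P \right)}} = \frac{1}{-15 + 50} = \frac{1}{35}$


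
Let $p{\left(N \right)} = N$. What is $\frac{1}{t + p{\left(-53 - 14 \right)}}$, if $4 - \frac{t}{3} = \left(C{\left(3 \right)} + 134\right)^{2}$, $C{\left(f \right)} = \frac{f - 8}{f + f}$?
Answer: $- \frac{12}{639061} \approx -1.8778 \cdot 10^{-5}$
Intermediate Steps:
$C{\left(f \right)} = \frac{-8 + f}{2 f}$
$t = - \frac{638257}{12}$ ($t = 12 - 3 \left(\frac{-8 + 3}{2 \cdot 3} + 134\right)^{2} = 12 - 3 \left(\frac{1}{2} \cdot \frac{1}{3} \left(-5\right) + 134\right)^{2} = 12 - 3 \left(- \frac{5}{6} + 134\right)^{2} = 12 - 3 \left(\frac{799}{6}\right)^{2} = 12 - \frac{638401}{12} = - \frac{638257}{12} \approx -53188.0$)
$\frac{1}{t + p{\left(-53 - 14 \right)}} = \frac{1}{- \frac{638257}{12} - 67} = \frac{1}{- \frac{639061}{12}} = - \frac{12}{639061}$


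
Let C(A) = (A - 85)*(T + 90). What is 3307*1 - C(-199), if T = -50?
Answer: 14667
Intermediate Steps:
C(A) = -3400 + 40*A (C(A) = (A - 85)*(-50 + 90) = (-85 + A)*40 = -3400 + 40*A)
3307*1 - C(-199) = 3307*1 - (-3400 + 40*(-199)) = 3307 - (-3400 - 7960) = 3307 - 1*(-11360) = 3307 + 11360 = 14667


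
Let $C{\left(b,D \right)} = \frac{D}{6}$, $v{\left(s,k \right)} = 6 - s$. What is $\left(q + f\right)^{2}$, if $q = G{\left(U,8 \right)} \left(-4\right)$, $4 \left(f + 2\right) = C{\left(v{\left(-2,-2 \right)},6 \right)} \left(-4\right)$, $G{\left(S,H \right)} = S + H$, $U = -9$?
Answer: $1$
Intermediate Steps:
$C{\left(b,D \right)} = \frac{D}{6}$ ($C{\left(b,D \right)} = D \frac{1}{6} = \frac{D}{6}$)
$G{\left(S,H \right)} = H + S$
$f = -3$ ($f = -2 + \frac{\frac{1}{6} \cdot 6 \left(-4\right)}{4} = -2 + \frac{1 \left(-4\right)}{4} = -2 + \frac{1}{4} \left(-4\right) = -2 - 1 = -3$)
$q = 4$ ($q = \left(8 - 9\right) \left(-4\right) = \left(-1\right) \left(-4\right) = 4$)
$\left(q + f\right)^{2} = \left(4 - 3\right)^{2} = 1^{2} = 1$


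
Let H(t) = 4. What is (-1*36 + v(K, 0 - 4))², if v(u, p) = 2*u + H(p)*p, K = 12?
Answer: 784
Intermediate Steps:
v(u, p) = 2*u + 4*p
(-1*36 + v(K, 0 - 4))² = (-1*36 + (2*12 + 4*(0 - 4)))² = (-36 + (24 + 4*(-4)))² = (-36 + (24 - 16))² = (-36 + 8)² = (-28)² = 784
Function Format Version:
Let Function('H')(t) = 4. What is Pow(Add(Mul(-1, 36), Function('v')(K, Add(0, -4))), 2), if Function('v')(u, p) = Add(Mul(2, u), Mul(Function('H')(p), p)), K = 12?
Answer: 784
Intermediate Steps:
Function('v')(u, p) = Add(Mul(2, u), Mul(4, p))
Pow(Add(Mul(-1, 36), Function('v')(K, Add(0, -4))), 2) = Pow(Add(Mul(-1, 36), Add(Mul(2, 12), Mul(4, Add(0, -4)))), 2) = Pow(Add(-36, Add(24, Mul(4, -4))), 2) = Pow(Add(-36, Add(24, -16)), 2) = Pow(Add(-36, 8), 2) = Pow(-28, 2) = 784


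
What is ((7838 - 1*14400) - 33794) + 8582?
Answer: -31774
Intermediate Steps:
((7838 - 1*14400) - 33794) + 8582 = ((7838 - 14400) - 33794) + 8582 = (-6562 - 33794) + 8582 = -40356 + 8582 = -31774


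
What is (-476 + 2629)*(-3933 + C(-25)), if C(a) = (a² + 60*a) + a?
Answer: -10405449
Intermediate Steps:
C(a) = a² + 61*a
(-476 + 2629)*(-3933 + C(-25)) = (-476 + 2629)*(-3933 - 25*(61 - 25)) = 2153*(-3933 - 25*36) = 2153*(-3933 - 900) = 2153*(-4833) = -10405449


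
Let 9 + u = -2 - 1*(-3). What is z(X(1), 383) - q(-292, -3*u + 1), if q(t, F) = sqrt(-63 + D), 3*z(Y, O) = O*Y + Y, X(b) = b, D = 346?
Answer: 128 - sqrt(283) ≈ 111.18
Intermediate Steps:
u = -8 (u = -9 + (-2 - 1*(-3)) = -9 + (-2 + 3) = -9 + 1 = -8)
z(Y, O) = Y/3 + O*Y/3 (z(Y, O) = (O*Y + Y)/3 = (Y + O*Y)/3 = Y/3 + O*Y/3)
q(t, F) = sqrt(283) (q(t, F) = sqrt(-63 + 346) = sqrt(283))
z(X(1), 383) - q(-292, -3*u + 1) = (1/3)*1*(1 + 383) - sqrt(283) = (1/3)*1*384 - sqrt(283) = 128 - sqrt(283)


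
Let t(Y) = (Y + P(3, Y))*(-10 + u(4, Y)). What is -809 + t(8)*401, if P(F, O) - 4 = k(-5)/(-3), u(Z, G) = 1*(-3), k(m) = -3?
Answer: -68578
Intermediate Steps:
u(Z, G) = -3
P(F, O) = 5 (P(F, O) = 4 - 3/(-3) = 4 - 3*(-1/3) = 4 + 1 = 5)
t(Y) = -65 - 13*Y (t(Y) = (Y + 5)*(-10 - 3) = (5 + Y)*(-13) = -65 - 13*Y)
-809 + t(8)*401 = -809 + (-65 - 13*8)*401 = -809 + (-65 - 104)*401 = -809 - 169*401 = -809 - 67769 = -68578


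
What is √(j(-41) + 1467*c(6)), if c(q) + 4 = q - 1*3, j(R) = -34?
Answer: I*√1501 ≈ 38.743*I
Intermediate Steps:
c(q) = -7 + q (c(q) = -4 + (q - 1*3) = -4 + (q - 3) = -4 + (-3 + q) = -7 + q)
√(j(-41) + 1467*c(6)) = √(-34 + 1467*(-7 + 6)) = √(-34 + 1467*(-1)) = √(-34 - 1467) = √(-1501) = I*√1501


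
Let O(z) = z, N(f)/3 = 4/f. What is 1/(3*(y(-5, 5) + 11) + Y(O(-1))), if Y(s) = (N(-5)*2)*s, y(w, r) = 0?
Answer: 5/189 ≈ 0.026455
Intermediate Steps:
N(f) = 12/f (N(f) = 3*(4/f) = 12/f)
Y(s) = -24*s/5 (Y(s) = ((12/(-5))*2)*s = ((12*(-⅕))*2)*s = (-12/5*2)*s = -24*s/5)
1/(3*(y(-5, 5) + 11) + Y(O(-1))) = 1/(3*(0 + 11) - 24/5*(-1)) = 1/(3*11 + 24/5) = 1/(33 + 24/5) = 1/(189/5) = 5/189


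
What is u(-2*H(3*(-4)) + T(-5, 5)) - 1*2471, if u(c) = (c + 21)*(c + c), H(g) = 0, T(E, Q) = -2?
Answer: -2547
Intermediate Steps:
u(c) = 2*c*(21 + c) (u(c) = (21 + c)*(2*c) = 2*c*(21 + c))
u(-2*H(3*(-4)) + T(-5, 5)) - 1*2471 = 2*(-2*0 - 2)*(21 + (-2*0 - 2)) - 1*2471 = 2*(0 - 2)*(21 + (0 - 2)) - 2471 = 2*(-2)*(21 - 2) - 2471 = 2*(-2)*19 - 2471 = -76 - 2471 = -2547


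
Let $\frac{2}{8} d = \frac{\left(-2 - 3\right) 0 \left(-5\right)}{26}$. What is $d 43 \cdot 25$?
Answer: $0$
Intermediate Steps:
$d = 0$ ($d = 4 \frac{\left(-2 - 3\right) 0 \left(-5\right)}{26} = 4 \left(-5\right) 0 \left(-5\right) \frac{1}{26} = 4 \cdot 0 \left(-5\right) \frac{1}{26} = 4 \cdot 0 \cdot \frac{1}{26} = 4 \cdot 0 = 0$)
$d 43 \cdot 25 = 0 \cdot 43 \cdot 25 = 0 \cdot 25 = 0$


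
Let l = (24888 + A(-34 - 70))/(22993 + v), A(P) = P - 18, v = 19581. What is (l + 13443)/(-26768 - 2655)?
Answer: -40881932/89475343 ≈ -0.45691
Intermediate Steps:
A(P) = -18 + P
l = 1769/3041 (l = (24888 + (-18 + (-34 - 70)))/(22993 + 19581) = (24888 + (-18 - 104))/42574 = (24888 - 122)*(1/42574) = 24766*(1/42574) = 1769/3041 ≈ 0.58172)
(l + 13443)/(-26768 - 2655) = (1769/3041 + 13443)/(-26768 - 2655) = (40881932/3041)/(-29423) = (40881932/3041)*(-1/29423) = -40881932/89475343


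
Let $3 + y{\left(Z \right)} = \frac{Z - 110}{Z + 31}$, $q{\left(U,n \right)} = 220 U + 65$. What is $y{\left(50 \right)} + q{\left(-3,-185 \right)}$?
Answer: $- \frac{16166}{27} \approx -598.74$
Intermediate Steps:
$q{\left(U,n \right)} = 65 + 220 U$
$y{\left(Z \right)} = -3 + \frac{-110 + Z}{31 + Z}$ ($y{\left(Z \right)} = -3 + \frac{Z - 110}{Z + 31} = -3 + \frac{-110 + Z}{31 + Z}$)
$y{\left(50 \right)} + q{\left(-3,-185 \right)} = \frac{-203 - 100}{31 + 50} + \left(65 + 220 \left(-3\right)\right) = \frac{-203 - 100}{81} + \left(65 - 660\right) = \frac{1}{81} \left(-303\right) - 595 = - \frac{101}{27} - 595 = - \frac{16166}{27}$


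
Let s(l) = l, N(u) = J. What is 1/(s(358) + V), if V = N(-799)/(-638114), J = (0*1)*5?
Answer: 1/358 ≈ 0.0027933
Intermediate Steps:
J = 0 (J = 0*5 = 0)
N(u) = 0
V = 0 (V = 0/(-638114) = 0*(-1/638114) = 0)
1/(s(358) + V) = 1/(358 + 0) = 1/358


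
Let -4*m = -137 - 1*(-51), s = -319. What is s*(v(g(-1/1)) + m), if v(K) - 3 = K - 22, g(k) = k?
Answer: -957/2 ≈ -478.50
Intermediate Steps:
v(K) = -19 + K (v(K) = 3 + (K - 22) = 3 + (-22 + K) = -19 + K)
m = 43/2 (m = -(-137 - 1*(-51))/4 = -(-137 + 51)/4 = -1/4*(-86) = 43/2 ≈ 21.500)
s*(v(g(-1/1)) + m) = -319*((-19 - 1/1) + 43/2) = -319*((-19 - 1*1) + 43/2) = -319*((-19 - 1) + 43/2) = -319*(-20 + 43/2) = -319*3/2 = -957/2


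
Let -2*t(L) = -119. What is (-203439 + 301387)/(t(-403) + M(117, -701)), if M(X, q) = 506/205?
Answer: 40158680/25407 ≈ 1580.6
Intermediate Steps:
M(X, q) = 506/205 (M(X, q) = 506*(1/205) = 506/205)
t(L) = 119/2 (t(L) = -½*(-119) = 119/2)
(-203439 + 301387)/(t(-403) + M(117, -701)) = (-203439 + 301387)/(119/2 + 506/205) = 97948/(25407/410) = 97948*(410/25407) = 40158680/25407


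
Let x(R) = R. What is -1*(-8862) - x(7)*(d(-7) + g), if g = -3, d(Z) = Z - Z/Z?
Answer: 8939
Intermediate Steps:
d(Z) = -1 + Z (d(Z) = Z - 1*1 = Z - 1 = -1 + Z)
-1*(-8862) - x(7)*(d(-7) + g) = -1*(-8862) - 7*((-1 - 7) - 3) = 8862 - 7*(-8 - 3) = 8862 - 7*(-11) = 8862 - 1*(-77) = 8862 + 77 = 8939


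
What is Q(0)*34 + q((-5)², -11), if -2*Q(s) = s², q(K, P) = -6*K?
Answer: -150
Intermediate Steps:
Q(s) = -s²/2
Q(0)*34 + q((-5)², -11) = -½*0²*34 - 6*(-5)² = -½*0*34 - 6*25 = 0*34 - 150 = 0 - 150 = -150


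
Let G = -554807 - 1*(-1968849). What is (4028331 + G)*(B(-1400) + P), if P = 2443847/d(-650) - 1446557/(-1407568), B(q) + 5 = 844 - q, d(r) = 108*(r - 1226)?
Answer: 3859355446128324563/318286314 ≈ 1.2125e+10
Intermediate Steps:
G = 1414042 (G = -554807 + 1968849 = 1414042)
d(r) = -132408 + 108*r (d(r) = 108*(-1226 + r) = -132408 + 108*r)
B(q) = 839 - q (B(q) = -5 + (844 - q) = 839 - q)
P = -3512050015/318286314 (P = 2443847/(-132408 + 108*(-650)) - 1446557/(-1407568) = 2443847/(-132408 - 70200) - 1446557*(-1/1407568) = 2443847/(-202608) + 1446557/1407568 = 2443847*(-1/202608) + 1446557/1407568 = -349121/28944 + 1446557/1407568 = -3512050015/318286314 ≈ -11.034)
(4028331 + G)*(B(-1400) + P) = (4028331 + 1414042)*((839 - 1*(-1400)) - 3512050015/318286314) = 5442373*((839 + 1400) - 3512050015/318286314) = 5442373*(2239 - 3512050015/318286314) = 5442373*(709131007031/318286314) = 3859355446128324563/318286314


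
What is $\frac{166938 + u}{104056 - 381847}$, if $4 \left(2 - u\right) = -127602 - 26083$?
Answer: $- \frac{273815}{370388} \approx -0.73927$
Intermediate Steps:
$u = \frac{153693}{4}$ ($u = 2 - \frac{-127602 - 26083}{4} = 2 - - \frac{153685}{4} = 2 + \frac{153685}{4} = \frac{153693}{4} \approx 38423.0$)
$\frac{166938 + u}{104056 - 381847} = \frac{166938 + \frac{153693}{4}}{104056 - 381847} = \frac{821445}{4 \left(-277791\right)} = \frac{821445}{4} \left(- \frac{1}{277791}\right) = - \frac{273815}{370388}$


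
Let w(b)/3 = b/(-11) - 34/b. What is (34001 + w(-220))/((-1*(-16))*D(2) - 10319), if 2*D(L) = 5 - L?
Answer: -3746761/1132450 ≈ -3.3085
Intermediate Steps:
w(b) = -102/b - 3*b/11 (w(b) = 3*(b/(-11) - 34/b) = 3*(b*(-1/11) - 34/b) = 3*(-b/11 - 34/b) = 3*(-34/b - b/11) = -102/b - 3*b/11)
D(L) = 5/2 - L/2 (D(L) = (5 - L)/2 = 5/2 - L/2)
(34001 + w(-220))/((-1*(-16))*D(2) - 10319) = (34001 + (-102/(-220) - 3/11*(-220)))/((-1*(-16))*(5/2 - 1/2*2) - 10319) = (34001 + (-102*(-1/220) + 60))/(16*(5/2 - 1) - 10319) = (34001 + (51/110 + 60))/(16*(3/2) - 10319) = (34001 + 6651/110)/(24 - 10319) = (3746761/110)/(-10295) = (3746761/110)*(-1/10295) = -3746761/1132450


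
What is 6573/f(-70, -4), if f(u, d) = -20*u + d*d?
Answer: 2191/472 ≈ 4.6420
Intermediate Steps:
f(u, d) = d**2 - 20*u (f(u, d) = -20*u + d**2 = d**2 - 20*u)
6573/f(-70, -4) = 6573/((-4)**2 - 20*(-70)) = 6573/(16 + 1400) = 6573/1416 = 6573*(1/1416) = 2191/472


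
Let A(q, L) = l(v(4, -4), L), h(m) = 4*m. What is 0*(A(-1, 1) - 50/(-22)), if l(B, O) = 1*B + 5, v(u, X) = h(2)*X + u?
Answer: 0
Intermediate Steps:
v(u, X) = u + 8*X (v(u, X) = (4*2)*X + u = 8*X + u = u + 8*X)
l(B, O) = 5 + B (l(B, O) = B + 5 = 5 + B)
A(q, L) = -23 (A(q, L) = 5 + (4 + 8*(-4)) = 5 + (4 - 32) = 5 - 28 = -23)
0*(A(-1, 1) - 50/(-22)) = 0*(-23 - 50/(-22)) = 0*(-23 - 50*(-1/22)) = 0*(-23 + 25/11) = 0*(-228/11) = 0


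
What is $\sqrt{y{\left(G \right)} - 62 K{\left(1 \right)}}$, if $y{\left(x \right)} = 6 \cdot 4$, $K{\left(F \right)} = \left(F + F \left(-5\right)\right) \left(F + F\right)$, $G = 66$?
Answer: $2 \sqrt{130} \approx 22.803$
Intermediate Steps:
$K{\left(F \right)} = - 8 F^{2}$ ($K{\left(F \right)} = \left(F - 5 F\right) 2 F = - 4 F 2 F = - 8 F^{2}$)
$y{\left(x \right)} = 24$
$\sqrt{y{\left(G \right)} - 62 K{\left(1 \right)}} = \sqrt{24 - 62 \left(- 8 \cdot 1^{2}\right)} = \sqrt{24 - 62 \left(\left(-8\right) 1\right)} = \sqrt{24 - -496} = \sqrt{24 + 496} = \sqrt{520} = 2 \sqrt{130}$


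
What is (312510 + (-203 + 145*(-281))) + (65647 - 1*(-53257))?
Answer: 390466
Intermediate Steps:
(312510 + (-203 + 145*(-281))) + (65647 - 1*(-53257)) = (312510 + (-203 - 40745)) + (65647 + 53257) = (312510 - 40948) + 118904 = 271562 + 118904 = 390466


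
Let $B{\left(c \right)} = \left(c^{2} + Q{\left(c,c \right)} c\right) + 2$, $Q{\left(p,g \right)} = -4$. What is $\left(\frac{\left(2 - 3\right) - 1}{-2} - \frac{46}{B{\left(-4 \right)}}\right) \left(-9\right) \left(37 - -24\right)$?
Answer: $\frac{3294}{17} \approx 193.76$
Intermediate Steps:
$B{\left(c \right)} = 2 + c^{2} - 4 c$ ($B{\left(c \right)} = \left(c^{2} - 4 c\right) + 2 = 2 + c^{2} - 4 c$)
$\left(\frac{\left(2 - 3\right) - 1}{-2} - \frac{46}{B{\left(-4 \right)}}\right) \left(-9\right) \left(37 - -24\right) = \left(\frac{\left(2 - 3\right) - 1}{-2} - \frac{46}{2 + \left(-4\right)^{2} - -16}\right) \left(-9\right) \left(37 - -24\right) = \left(\left(-1 - 1\right) \left(- \frac{1}{2}\right) - \frac{46}{2 + 16 + 16}\right) \left(-9\right) \left(37 + 24\right) = \left(\left(-2\right) \left(- \frac{1}{2}\right) - \frac{46}{34}\right) \left(-9\right) 61 = \left(1 - \frac{23}{17}\right) \left(-9\right) 61 = \left(- \frac{6}{17}\right) \left(-9\right) 61 = \frac{54}{17} \cdot 61 = \frac{3294}{17}$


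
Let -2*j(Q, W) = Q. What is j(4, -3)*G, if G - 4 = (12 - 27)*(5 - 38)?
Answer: -998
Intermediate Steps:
j(Q, W) = -Q/2
G = 499 (G = 4 + (12 - 27)*(5 - 38) = 4 - 15*(-33) = 4 + 495 = 499)
j(4, -3)*G = -½*4*499 = -2*499 = -998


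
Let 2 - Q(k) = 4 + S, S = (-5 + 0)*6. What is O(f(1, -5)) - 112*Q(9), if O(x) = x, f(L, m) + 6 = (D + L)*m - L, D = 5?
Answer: -3173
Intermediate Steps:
S = -30 (S = -5*6 = -30)
f(L, m) = -6 - L + m*(5 + L) (f(L, m) = -6 + ((5 + L)*m - L) = -6 + (m*(5 + L) - L) = -6 + (-L + m*(5 + L)) = -6 - L + m*(5 + L))
Q(k) = 28 (Q(k) = 2 - (4 - 30) = 2 - 1*(-26) = 2 + 26 = 28)
O(f(1, -5)) - 112*Q(9) = (-6 - 1*1 + 5*(-5) + 1*(-5)) - 112*28 = (-6 - 1 - 25 - 5) - 3136 = -37 - 3136 = -3173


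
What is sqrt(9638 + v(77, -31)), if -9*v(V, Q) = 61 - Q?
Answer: 5*sqrt(3466)/3 ≈ 98.121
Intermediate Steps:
v(V, Q) = -61/9 + Q/9 (v(V, Q) = -(61 - Q)/9 = -61/9 + Q/9)
sqrt(9638 + v(77, -31)) = sqrt(9638 + (-61/9 + (1/9)*(-31))) = sqrt(9638 + (-61/9 - 31/9)) = sqrt(9638 - 92/9) = sqrt(86650/9) = 5*sqrt(3466)/3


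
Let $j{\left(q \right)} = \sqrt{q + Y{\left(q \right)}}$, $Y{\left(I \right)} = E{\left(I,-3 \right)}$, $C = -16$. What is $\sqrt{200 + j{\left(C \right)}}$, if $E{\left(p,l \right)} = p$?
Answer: $2 \sqrt{50 + i \sqrt{2}} \approx 14.144 + 0.19998 i$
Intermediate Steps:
$Y{\left(I \right)} = I$
$j{\left(q \right)} = \sqrt{2} \sqrt{q}$ ($j{\left(q \right)} = \sqrt{q + q} = \sqrt{2 q} = \sqrt{2} \sqrt{q}$)
$\sqrt{200 + j{\left(C \right)}} = \sqrt{200 + \sqrt{2} \sqrt{-16}} = \sqrt{200 + \sqrt{2} \cdot 4 i} = \sqrt{200 + 4 i \sqrt{2}}$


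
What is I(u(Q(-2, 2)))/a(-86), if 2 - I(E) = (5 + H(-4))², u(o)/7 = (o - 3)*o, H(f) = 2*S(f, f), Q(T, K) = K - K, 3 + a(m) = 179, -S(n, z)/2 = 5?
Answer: -223/176 ≈ -1.2670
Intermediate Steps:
S(n, z) = -10 (S(n, z) = -2*5 = -10)
a(m) = 176 (a(m) = -3 + 179 = 176)
Q(T, K) = 0
H(f) = -20 (H(f) = 2*(-10) = -20)
u(o) = 7*o*(-3 + o) (u(o) = 7*((o - 3)*o) = 7*((-3 + o)*o) = 7*(o*(-3 + o)) = 7*o*(-3 + o))
I(E) = -223 (I(E) = 2 - (5 - 20)² = 2 - 1*(-15)² = 2 - 1*225 = 2 - 225 = -223)
I(u(Q(-2, 2)))/a(-86) = -223/176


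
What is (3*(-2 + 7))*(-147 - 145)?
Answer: -4380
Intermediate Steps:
(3*(-2 + 7))*(-147 - 145) = (3*5)*(-292) = 15*(-292) = -4380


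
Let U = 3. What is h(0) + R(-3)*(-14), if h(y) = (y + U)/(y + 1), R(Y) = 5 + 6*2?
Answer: -235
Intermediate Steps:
R(Y) = 17 (R(Y) = 5 + 12 = 17)
h(y) = (3 + y)/(1 + y) (h(y) = (y + 3)/(y + 1) = (3 + y)/(1 + y))
h(0) + R(-3)*(-14) = (3 + 0)/(1 + 0) + 17*(-14) = 3/1 - 238 = 1*3 - 238 = 3 - 238 = -235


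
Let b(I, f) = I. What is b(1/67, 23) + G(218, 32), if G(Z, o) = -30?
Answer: -2009/67 ≈ -29.985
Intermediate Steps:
b(1/67, 23) + G(218, 32) = 1/67 - 30 = -2009/67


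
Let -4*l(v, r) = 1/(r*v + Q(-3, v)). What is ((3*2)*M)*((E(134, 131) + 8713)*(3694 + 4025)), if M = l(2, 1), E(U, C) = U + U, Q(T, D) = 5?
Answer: -29710431/2 ≈ -1.4855e+7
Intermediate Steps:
E(U, C) = 2*U
l(v, r) = -1/(4*(5 + r*v)) (l(v, r) = -1/(4*(r*v + 5)) = -1/(4*(5 + r*v)))
M = -1/28 (M = -1/(20 + 4*1*2) = -1/(20 + 8) = -1/28 ≈ -0.035714)
((3*2)*M)*((E(134, 131) + 8713)*(3694 + 4025)) = ((3*2)*(-1/28))*((2*134 + 8713)*(3694 + 4025)) = (6*(-1/28))*((268 + 8713)*7719) = -3849*7719/2 = -3/14*69324339 = -29710431/2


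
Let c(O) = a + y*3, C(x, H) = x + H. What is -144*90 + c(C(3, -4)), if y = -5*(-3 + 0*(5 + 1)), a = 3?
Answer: -12912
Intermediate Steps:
y = 15 (y = -5*(-3 + 0*6) = -5*(-3 + 0) = -5*(-3) = 15)
C(x, H) = H + x
c(O) = 48 (c(O) = 3 + 15*3 = 3 + 45 = 48)
-144*90 + c(C(3, -4)) = -144*90 + 48 = -12960 + 48 = -12912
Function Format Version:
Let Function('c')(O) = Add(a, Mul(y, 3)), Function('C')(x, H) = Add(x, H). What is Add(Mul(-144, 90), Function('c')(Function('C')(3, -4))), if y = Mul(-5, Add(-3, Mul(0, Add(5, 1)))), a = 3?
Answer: -12912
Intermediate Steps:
y = 15 (y = Mul(-5, Add(-3, Mul(0, 6))) = Mul(-5, Add(-3, 0)) = Mul(-5, -3) = 15)
Function('C')(x, H) = Add(H, x)
Function('c')(O) = 48 (Function('c')(O) = Add(3, Mul(15, 3)) = Add(3, 45) = 48)
Add(Mul(-144, 90), Function('c')(Function('C')(3, -4))) = Add(Mul(-144, 90), 48) = Add(-12960, 48) = -12912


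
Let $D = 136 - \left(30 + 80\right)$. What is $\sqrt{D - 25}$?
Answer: $1$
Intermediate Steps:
$D = 26$ ($D = 136 - 110 = 26$)
$\sqrt{D - 25} = \sqrt{26 - 25} = \sqrt{1} = 1$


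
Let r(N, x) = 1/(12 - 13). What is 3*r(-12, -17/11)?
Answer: -3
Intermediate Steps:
r(N, x) = -1 (r(N, x) = 1/(-1) = -1)
3*r(-12, -17/11) = 3*(-1) = -3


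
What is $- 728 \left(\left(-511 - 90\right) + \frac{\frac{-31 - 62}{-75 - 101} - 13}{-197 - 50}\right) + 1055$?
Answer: $\frac{183312329}{418} \approx 4.3855 \cdot 10^{5}$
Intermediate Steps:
$- 728 \left(\left(-511 - 90\right) + \frac{\frac{-31 - 62}{-75 - 101} - 13}{-197 - 50}\right) + 1055 = - 728 \left(-601 + \frac{- \frac{93}{-176} - 13}{-247}\right) + 1055 = - 728 \left(-601 + \left(\left(-93\right) \left(- \frac{1}{176}\right) - 13\right) \left(- \frac{1}{247}\right)\right) + 1055 = - 728 \left(-601 + \left(\frac{93}{176} - 13\right) \left(- \frac{1}{247}\right)\right) + 1055 = - 728 \left(-601 - - \frac{2195}{43472}\right) + 1055 = - 728 \left(-601 + \frac{2195}{43472}\right) + 1055 = \left(-728\right) \left(- \frac{26124477}{43472}\right) + 1055 = \frac{182871339}{418} + 1055 = \frac{183312329}{418}$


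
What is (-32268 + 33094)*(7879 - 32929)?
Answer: -20691300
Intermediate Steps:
(-32268 + 33094)*(7879 - 32929) = 826*(-25050) = -20691300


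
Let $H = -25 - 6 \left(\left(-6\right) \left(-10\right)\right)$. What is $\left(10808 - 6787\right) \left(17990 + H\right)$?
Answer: $70789705$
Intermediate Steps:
$H = -385$ ($H = -25 - 360 = -385$)
$\left(10808 - 6787\right) \left(17990 + H\right) = \left(10808 - 6787\right) \left(17990 - 385\right) = 4021 \cdot 17605 = 70789705$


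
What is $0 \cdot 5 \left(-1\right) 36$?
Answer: $0$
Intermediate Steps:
$0 \cdot 5 \left(-1\right) 36 = 0 \left(-1\right) 36 = 0 \cdot 36 = 0$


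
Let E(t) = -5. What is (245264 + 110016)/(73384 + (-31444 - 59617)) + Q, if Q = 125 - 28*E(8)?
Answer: 4329125/17677 ≈ 244.90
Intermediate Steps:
Q = 265 (Q = 125 - 28*(-5) = 125 + 140 = 265)
(245264 + 110016)/(73384 + (-31444 - 59617)) + Q = (245264 + 110016)/(73384 + (-31444 - 59617)) + 265 = 355280/(73384 - 91061) + 265 = 355280/(-17677) + 265 = 355280*(-1/17677) + 265 = -355280/17677 + 265 = 4329125/17677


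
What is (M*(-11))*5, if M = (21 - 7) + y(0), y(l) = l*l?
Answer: -770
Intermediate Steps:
y(l) = l**2
M = 14 (M = (21 - 7) + 0**2 = 14 + 0 = 14)
(M*(-11))*5 = (14*(-11))*5 = -154*5 = -770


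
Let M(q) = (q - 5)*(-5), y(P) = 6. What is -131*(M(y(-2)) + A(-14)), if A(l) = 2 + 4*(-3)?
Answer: 1965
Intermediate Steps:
M(q) = 25 - 5*q (M(q) = (-5 + q)*(-5) = 25 - 5*q)
A(l) = -10 (A(l) = 2 - 12 = -10)
-131*(M(y(-2)) + A(-14)) = -131*((25 - 5*6) - 10) = -131*((25 - 30) - 10) = -131*(-5 - 10) = -131*(-15) = 1965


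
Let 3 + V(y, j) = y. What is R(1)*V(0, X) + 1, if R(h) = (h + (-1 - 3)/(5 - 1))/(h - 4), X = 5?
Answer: 1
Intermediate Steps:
V(y, j) = -3 + y
R(h) = (-1 + h)/(-4 + h) (R(h) = (h - 4/4)/(-4 + h) = (h - 4*¼)/(-4 + h) = (h - 1)/(-4 + h) = (-1 + h)/(-4 + h))
R(1)*V(0, X) + 1 = ((-1 + 1)/(-4 + 1))*(-3 + 0) + 1 = (0/(-3))*(-3) + 1 = -⅓*0*(-3) + 1 = 0*(-3) + 1 = 0 + 1 = 1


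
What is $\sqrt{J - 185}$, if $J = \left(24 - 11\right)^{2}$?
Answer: $4 i \approx 4.0 i$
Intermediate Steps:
$J = 169$ ($J = 13^{2} = 169$)
$\sqrt{J - 185} = \sqrt{169 - 185} = \sqrt{-16} = 4 i$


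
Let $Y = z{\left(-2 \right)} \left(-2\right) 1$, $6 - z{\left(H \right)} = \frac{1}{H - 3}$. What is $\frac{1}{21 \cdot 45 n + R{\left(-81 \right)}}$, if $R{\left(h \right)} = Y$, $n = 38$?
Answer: $\frac{5}{179488} \approx 2.7857 \cdot 10^{-5}$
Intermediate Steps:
$z{\left(H \right)} = 6 - \frac{1}{-3 + H}$ ($z{\left(H \right)} = 6 - \frac{1}{H - 3} = 6 - \frac{1}{-3 + H}$)
$Y = - \frac{62}{5}$ ($Y = \frac{-19 + 6 \left(-2\right)}{-3 - 2} \left(-2\right) 1 = \frac{-19 - 12}{-5} \left(-2\right) 1 = \left(- \frac{1}{5}\right) \left(-31\right) \left(-2\right) 1 = \frac{31}{5} \left(-2\right) 1 = \left(- \frac{62}{5}\right) 1 = - \frac{62}{5} \approx -12.4$)
$R{\left(h \right)} = - \frac{62}{5}$
$\frac{1}{21 \cdot 45 n + R{\left(-81 \right)}} = \frac{1}{21 \cdot 45 \cdot 38 - \frac{62}{5}} = \frac{1}{945 \cdot 38 - \frac{62}{5}} = \frac{1}{35910 - \frac{62}{5}} = \frac{1}{\frac{179488}{5}} = \frac{5}{179488}$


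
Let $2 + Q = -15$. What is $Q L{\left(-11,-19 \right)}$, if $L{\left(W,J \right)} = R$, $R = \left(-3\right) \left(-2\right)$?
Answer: $-102$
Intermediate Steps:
$Q = -17$ ($Q = -2 - 15 = -17$)
$R = 6$
$L{\left(W,J \right)} = 6$
$Q L{\left(-11,-19 \right)} = \left(-17\right) 6 = -102$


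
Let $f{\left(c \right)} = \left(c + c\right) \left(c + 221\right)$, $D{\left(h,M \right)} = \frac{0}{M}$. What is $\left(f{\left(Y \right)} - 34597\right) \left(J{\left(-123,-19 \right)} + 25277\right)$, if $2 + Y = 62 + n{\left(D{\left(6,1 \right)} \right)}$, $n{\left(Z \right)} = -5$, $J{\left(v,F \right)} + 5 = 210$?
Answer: $-107967234$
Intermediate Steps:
$D{\left(h,M \right)} = 0$
$J{\left(v,F \right)} = 205$ ($J{\left(v,F \right)} = -5 + 210 = 205$)
$Y = 55$ ($Y = -2 + \left(62 - 5\right) = -2 + 57 = 55$)
$f{\left(c \right)} = 2 c \left(221 + c\right)$
$\left(f{\left(Y \right)} - 34597\right) \left(J{\left(-123,-19 \right)} + 25277\right) = \left(2 \cdot 55 \left(221 + 55\right) - 34597\right) \left(205 + 25277\right) = \left(2 \cdot 55 \cdot 276 - 34597\right) 25482 = \left(30360 - 34597\right) 25482 = \left(-4237\right) 25482 = -107967234$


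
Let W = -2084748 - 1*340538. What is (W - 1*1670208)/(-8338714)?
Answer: 2047747/4169357 ≈ 0.49114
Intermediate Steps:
W = -2425286 (W = -2084748 - 340538 = -2425286)
(W - 1*1670208)/(-8338714) = (-2425286 - 1*1670208)/(-8338714) = (-2425286 - 1670208)*(-1/8338714) = -4095494*(-1/8338714) = 2047747/4169357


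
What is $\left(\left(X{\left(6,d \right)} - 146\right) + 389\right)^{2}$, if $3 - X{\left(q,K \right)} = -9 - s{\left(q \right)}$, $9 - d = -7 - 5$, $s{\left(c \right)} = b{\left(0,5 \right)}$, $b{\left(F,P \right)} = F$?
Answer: $65025$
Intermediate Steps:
$s{\left(c \right)} = 0$
$d = 21$ ($d = 9 - \left(-7 - 5\right) = 9 - -12 = 9 + 12 = 21$)
$X{\left(q,K \right)} = 12$ ($X{\left(q,K \right)} = 3 - \left(-9 - 0\right) = 3 - \left(-9 + 0\right) = 3 - -9 = 3 + 9 = 12$)
$\left(\left(X{\left(6,d \right)} - 146\right) + 389\right)^{2} = \left(\left(12 - 146\right) + 389\right)^{2} = \left(-134 + 389\right)^{2} = 255^{2} = 65025$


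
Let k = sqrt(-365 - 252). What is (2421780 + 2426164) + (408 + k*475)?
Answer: 4848352 + 475*I*sqrt(617) ≈ 4.8484e+6 + 11799.0*I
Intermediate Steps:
k = I*sqrt(617) (k = sqrt(-617) = I*sqrt(617) ≈ 24.839*I)
(2421780 + 2426164) + (408 + k*475) = (2421780 + 2426164) + (408 + (I*sqrt(617))*475) = 4847944 + (408 + 475*I*sqrt(617)) = 4848352 + 475*I*sqrt(617)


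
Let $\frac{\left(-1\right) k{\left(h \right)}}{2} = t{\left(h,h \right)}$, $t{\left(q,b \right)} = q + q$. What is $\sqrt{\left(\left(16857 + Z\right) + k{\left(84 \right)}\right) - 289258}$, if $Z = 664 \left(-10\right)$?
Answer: $i \sqrt{279377} \approx 528.56 i$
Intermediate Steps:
$t{\left(q,b \right)} = 2 q$
$k{\left(h \right)} = - 4 h$ ($k{\left(h \right)} = - 2 \cdot 2 h = - 4 h$)
$Z = -6640$
$\sqrt{\left(\left(16857 + Z\right) + k{\left(84 \right)}\right) - 289258} = \sqrt{\left(\left(16857 - 6640\right) - 336\right) - 289258} = \sqrt{\left(10217 - 336\right) - 289258} = \sqrt{9881 - 289258} = \sqrt{-279377} = i \sqrt{279377}$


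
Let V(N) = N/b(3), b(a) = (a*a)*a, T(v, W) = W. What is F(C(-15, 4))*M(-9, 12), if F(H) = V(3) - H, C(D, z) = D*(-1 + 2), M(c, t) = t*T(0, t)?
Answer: 2176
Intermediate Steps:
b(a) = a**3 (b(a) = a**2*a = a**3)
V(N) = N/27 (V(N) = N/(3**3) = N/27)
M(c, t) = t**2 (M(c, t) = t*t = t**2)
C(D, z) = D (C(D, z) = D*1 = D)
F(H) = 1/9 - H (F(H) = (1/27)*3 - H = 1/9 - H)
F(C(-15, 4))*M(-9, 12) = (1/9 - 1*(-15))*12**2 = (1/9 + 15)*144 = (136/9)*144 = 2176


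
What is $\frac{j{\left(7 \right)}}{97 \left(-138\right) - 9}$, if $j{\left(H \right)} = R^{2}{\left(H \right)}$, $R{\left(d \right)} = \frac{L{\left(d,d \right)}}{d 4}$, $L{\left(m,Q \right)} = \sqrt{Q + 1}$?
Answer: $- \frac{1}{1312710} \approx -7.6178 \cdot 10^{-7}$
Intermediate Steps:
$L{\left(m,Q \right)} = \sqrt{1 + Q}$
$R{\left(d \right)} = \frac{\sqrt{1 + d}}{4 d}$ ($R{\left(d \right)} = \frac{\sqrt{1 + d}}{d 4} = \frac{\sqrt{1 + d}}{4 d}$)
$j{\left(H \right)} = \frac{1 + H}{16 H^{2}}$ ($j{\left(H \right)} = \left(\frac{\sqrt{1 + H}}{4 H}\right)^{2} = \frac{1 + H}{16 H^{2}}$)
$\frac{j{\left(7 \right)}}{97 \left(-138\right) - 9} = \frac{\frac{1}{16} \cdot \frac{1}{49} \left(1 + 7\right)}{97 \left(-138\right) - 9} = \frac{\frac{1}{16} \cdot \frac{1}{49} \cdot 8}{-13386 - 9} = \frac{1}{98 \left(-13395\right)} = \frac{1}{98} \left(- \frac{1}{13395}\right) = - \frac{1}{1312710}$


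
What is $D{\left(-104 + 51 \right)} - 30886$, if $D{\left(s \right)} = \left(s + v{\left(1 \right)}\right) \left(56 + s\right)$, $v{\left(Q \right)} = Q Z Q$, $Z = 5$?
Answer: $-31030$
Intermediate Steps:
$v{\left(Q \right)} = 5 Q^{2}$ ($v{\left(Q \right)} = Q 5 Q = 5 Q Q = 5 Q^{2}$)
$D{\left(s \right)} = \left(5 + s\right) \left(56 + s\right)$ ($D{\left(s \right)} = \left(s + 5 \cdot 1^{2}\right) \left(56 + s\right) = \left(s + 5 \cdot 1\right) \left(56 + s\right) = \left(s + 5\right) \left(56 + s\right) = \left(5 + s\right) \left(56 + s\right)$)
$D{\left(-104 + 51 \right)} - 30886 = \left(280 + \left(-104 + 51\right)^{2} + 61 \left(-104 + 51\right)\right) - 30886 = \left(280 + \left(-53\right)^{2} + 61 \left(-53\right)\right) - 30886 = \left(280 + 2809 - 3233\right) - 30886 = -144 - 30886 = -31030$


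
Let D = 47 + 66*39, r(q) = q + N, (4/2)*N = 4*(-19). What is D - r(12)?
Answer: 2647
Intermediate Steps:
N = -38 (N = (4*(-19))/2 = (½)*(-76) = -38)
r(q) = -38 + q (r(q) = q - 38 = -38 + q)
D = 2621 (D = 47 + 2574 = 2621)
D - r(12) = 2621 - (-38 + 12) = 2621 - 1*(-26) = 2621 + 26 = 2647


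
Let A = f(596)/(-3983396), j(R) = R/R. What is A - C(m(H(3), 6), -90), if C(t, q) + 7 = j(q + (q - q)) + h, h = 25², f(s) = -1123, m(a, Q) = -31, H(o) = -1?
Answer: -2465721001/3983396 ≈ -619.00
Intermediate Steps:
j(R) = 1
h = 625
C(t, q) = 619 (C(t, q) = -7 + (1 + 625) = -7 + 626 = 619)
A = 1123/3983396 (A = -1123/(-3983396) = -1123*(-1/3983396) = 1123/3983396 ≈ 0.00028192)
A - C(m(H(3), 6), -90) = 1123/3983396 - 1*619 = 1123/3983396 - 619 = -2465721001/3983396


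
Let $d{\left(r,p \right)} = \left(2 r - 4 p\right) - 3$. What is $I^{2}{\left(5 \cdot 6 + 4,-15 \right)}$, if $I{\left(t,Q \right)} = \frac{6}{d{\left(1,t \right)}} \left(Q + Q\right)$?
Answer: $\frac{32400}{18769} \approx 1.7262$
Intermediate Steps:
$d{\left(r,p \right)} = -3 - 4 p + 2 r$ ($d{\left(r,p \right)} = \left(- 4 p + 2 r\right) - 3 = -3 - 4 p + 2 r$)
$I{\left(t,Q \right)} = \frac{12 Q}{-1 - 4 t}$ ($I{\left(t,Q \right)} = \frac{6}{-3 - 4 t + 2 \cdot 1} \left(Q + Q\right) = \frac{6}{-3 - 4 t + 2} \cdot 2 Q = \frac{6}{-1 - 4 t} 2 Q = \frac{12 Q}{-1 - 4 t}$)
$I^{2}{\left(5 \cdot 6 + 4,-15 \right)} = \left(\left(-12\right) \left(-15\right) \frac{1}{1 + 4 \left(5 \cdot 6 + 4\right)}\right)^{2} = \left(\left(-12\right) \left(-15\right) \frac{1}{1 + 4 \left(30 + 4\right)}\right)^{2} = \left(\left(-12\right) \left(-15\right) \frac{1}{1 + 4 \cdot 34}\right)^{2} = \left(\left(-12\right) \left(-15\right) \frac{1}{1 + 136}\right)^{2} = \left(\left(-12\right) \left(-15\right) \frac{1}{137}\right)^{2} = \left(\frac{180}{137}\right)^{2} = \frac{32400}{18769}$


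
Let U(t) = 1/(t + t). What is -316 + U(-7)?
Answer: -4425/14 ≈ -316.07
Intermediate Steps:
U(t) = 1/(2*t)
-316 + U(-7) = -316 + (½)/(-7) = -316 + (½)*(-⅐) = -316 - 1/14 = -4425/14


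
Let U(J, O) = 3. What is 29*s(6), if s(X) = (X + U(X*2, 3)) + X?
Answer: 435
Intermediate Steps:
s(X) = 3 + 2*X (s(X) = (X + 3) + X = (3 + X) + X = 3 + 2*X)
29*s(6) = 29*(3 + 2*6) = 29*(3 + 12) = 29*15 = 435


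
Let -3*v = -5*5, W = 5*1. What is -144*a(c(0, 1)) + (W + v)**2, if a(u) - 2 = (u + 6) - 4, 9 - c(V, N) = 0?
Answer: -15248/9 ≈ -1694.2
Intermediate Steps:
c(V, N) = 9 (c(V, N) = 9 - 1*0 = 9 + 0 = 9)
W = 5
v = 25/3 (v = -(-5)*5/3 = -1/3*(-25) = 25/3 ≈ 8.3333)
a(u) = 4 + u (a(u) = 2 + ((u + 6) - 4) = 2 + ((6 + u) - 4) = 2 + (2 + u) = 4 + u)
-144*a(c(0, 1)) + (W + v)**2 = -144*(4 + 9) + (5 + 25/3)**2 = -144*13 + (40/3)**2 = -1872 + 1600/9 = -15248/9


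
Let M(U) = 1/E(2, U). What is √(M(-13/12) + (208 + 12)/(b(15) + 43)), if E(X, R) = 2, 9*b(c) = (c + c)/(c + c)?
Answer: √210878/194 ≈ 2.3671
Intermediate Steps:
b(c) = ⅑ (b(c) = ((c + c)/(c + c))/9 = ((2*c)/((2*c)))/9 = ((2*c)*(1/(2*c)))/9 = (⅑)*1 = ⅑)
M(U) = ½ (M(U) = 1/2 = ½)
√(M(-13/12) + (208 + 12)/(b(15) + 43)) = √(½ + (208 + 12)/(⅑ + 43)) = √(½ + 220/(388/9)) = √(½ + 220*(9/388)) = √(½ + 495/97) = √(1087/194) = √210878/194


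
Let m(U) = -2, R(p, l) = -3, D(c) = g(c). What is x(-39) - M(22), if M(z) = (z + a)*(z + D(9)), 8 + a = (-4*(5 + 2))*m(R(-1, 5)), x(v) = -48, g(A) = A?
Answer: -2218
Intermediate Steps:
D(c) = c
a = 48 (a = -8 - 4*(5 + 2)*(-2) = -8 - 4*7*(-2) = -8 - 28*(-2) = -8 + 56 = 48)
M(z) = (9 + z)*(48 + z) (M(z) = (z + 48)*(z + 9) = (48 + z)*(9 + z) = (9 + z)*(48 + z))
x(-39) - M(22) = -48 - (432 + 22**2 + 57*22) = -48 - (432 + 484 + 1254) = -48 - 1*2170 = -48 - 2170 = -2218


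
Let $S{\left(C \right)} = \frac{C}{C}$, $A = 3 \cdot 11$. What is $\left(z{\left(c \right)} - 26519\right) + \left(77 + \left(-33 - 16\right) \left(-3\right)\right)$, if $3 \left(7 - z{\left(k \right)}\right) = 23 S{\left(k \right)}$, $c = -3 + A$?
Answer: $- \frac{78887}{3} \approx -26296.0$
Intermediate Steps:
$A = 33$
$S{\left(C \right)} = 1$
$c = 30$ ($c = -3 + 33 = 30$)
$z{\left(k \right)} = - \frac{2}{3}$ ($z{\left(k \right)} = 7 - \frac{23 \cdot 1}{3} = 7 - \frac{23}{3} = - \frac{2}{3}$)
$\left(z{\left(c \right)} - 26519\right) + \left(77 + \left(-33 - 16\right) \left(-3\right)\right) = \left(- \frac{2}{3} - 26519\right) + \left(77 + \left(-33 - 16\right) \left(-3\right)\right) = - \frac{79559}{3} + \left(77 + \left(-33 - 16\right) \left(-3\right)\right) = - \frac{79559}{3} + \left(77 - -147\right) = - \frac{79559}{3} + \left(77 + 147\right) = - \frac{79559}{3} + 224 = - \frac{78887}{3}$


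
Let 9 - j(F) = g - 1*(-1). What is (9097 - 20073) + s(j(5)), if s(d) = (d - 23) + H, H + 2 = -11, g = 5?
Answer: -11009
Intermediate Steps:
H = -13 (H = -2 - 11 = -13)
j(F) = 3 (j(F) = 9 - (5 - 1*(-1)) = 9 - (5 + 1) = 9 - 1*6 = 9 - 6 = 3)
s(d) = -36 + d (s(d) = (d - 23) - 13 = (-23 + d) - 13 = -36 + d)
(9097 - 20073) + s(j(5)) = (9097 - 20073) + (-36 + 3) = -10976 - 33 = -11009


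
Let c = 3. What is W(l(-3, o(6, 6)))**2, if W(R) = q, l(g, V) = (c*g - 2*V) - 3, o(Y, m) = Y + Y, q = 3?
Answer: 9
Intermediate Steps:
o(Y, m) = 2*Y
l(g, V) = -3 - 2*V + 3*g (l(g, V) = (3*g - 2*V) - 3 = (-2*V + 3*g) - 3 = -3 - 2*V + 3*g)
W(R) = 3
W(l(-3, o(6, 6)))**2 = 3**2 = 9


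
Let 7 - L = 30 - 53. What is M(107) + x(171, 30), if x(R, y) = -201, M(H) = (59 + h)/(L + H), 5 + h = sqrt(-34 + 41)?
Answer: -27483/137 + sqrt(7)/137 ≈ -200.59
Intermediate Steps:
L = 30 (L = 7 - (30 - 53) = 7 - 1*(-23) = 7 + 23 = 30)
h = -5 + sqrt(7) (h = -5 + sqrt(-34 + 41) = -5 + sqrt(7) ≈ -2.3542)
M(H) = (54 + sqrt(7))/(30 + H) (M(H) = (59 + (-5 + sqrt(7)))/(30 + H) = (54 + sqrt(7))/(30 + H))
M(107) + x(171, 30) = (54 + sqrt(7))/(30 + 107) - 201 = (54 + sqrt(7))/137 - 201 = (54/137 + sqrt(7)/137) - 201 = -27483/137 + sqrt(7)/137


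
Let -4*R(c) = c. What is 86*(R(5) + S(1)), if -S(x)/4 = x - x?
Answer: -215/2 ≈ -107.50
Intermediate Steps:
R(c) = -c/4
S(x) = 0 (S(x) = -4*(x - x) = -4*0 = 0)
86*(R(5) + S(1)) = 86*(-¼*5 + 0) = 86*(-5/4 + 0) = 86*(-5/4) = -215/2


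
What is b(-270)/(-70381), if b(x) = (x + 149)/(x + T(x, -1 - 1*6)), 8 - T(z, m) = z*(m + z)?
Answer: -121/5282234812 ≈ -2.2907e-8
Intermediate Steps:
T(z, m) = 8 - z*(m + z)
b(x) = (149 + x)/(8 - x² + 8*x) (b(x) = (x + 149)/(x + (8 - x² - (-1 - 1*6)*x)) = (149 + x)/(x + (8 - x² - (-1 - 6)*x)) = (149 + x)/(x + (8 - x² - 1*(-7)*x)) = (149 + x)/(x + (8 - x² + 7*x)) = (149 + x)/(8 - x² + 8*x))
b(-270)/(-70381) = ((149 - 270)/(8 - 1*(-270)² + 8*(-270)))/(-70381) = (-121/(8 - 1*72900 - 2160))*(-1/70381) = (-121/(8 - 72900 - 2160))*(-1/70381) = (-121/(-75052))*(-1/70381) = -1/75052*(-121)*(-1/70381) = (121/75052)*(-1/70381) = -121/5282234812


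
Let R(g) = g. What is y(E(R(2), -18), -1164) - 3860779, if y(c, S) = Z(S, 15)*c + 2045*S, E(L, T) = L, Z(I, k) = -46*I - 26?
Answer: -6134123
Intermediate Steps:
Z(I, k) = -26 - 46*I
y(c, S) = 2045*S + c*(-26 - 46*S) (y(c, S) = (-26 - 46*S)*c + 2045*S = c*(-26 - 46*S) + 2045*S = 2045*S + c*(-26 - 46*S))
y(E(R(2), -18), -1164) - 3860779 = (2045*(-1164) - 2*2*(13 + 23*(-1164))) - 3860779 = (-2380380 - 2*2*(13 - 26772)) - 3860779 = (-2380380 - 2*2*(-26759)) - 3860779 = (-2380380 + 107036) - 3860779 = -2273344 - 3860779 = -6134123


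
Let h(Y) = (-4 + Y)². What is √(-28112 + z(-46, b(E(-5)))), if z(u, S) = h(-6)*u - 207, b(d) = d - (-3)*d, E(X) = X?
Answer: I*√32919 ≈ 181.44*I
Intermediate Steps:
b(d) = 4*d (b(d) = d + 3*d = 4*d)
z(u, S) = -207 + 100*u (z(u, S) = (-4 - 6)²*u - 207 = (-10)²*u - 207 = 100*u - 207 = -207 + 100*u)
√(-28112 + z(-46, b(E(-5)))) = √(-28112 + (-207 + 100*(-46))) = √(-28112 + (-207 - 4600)) = √(-28112 - 4807) = √(-32919) = I*√32919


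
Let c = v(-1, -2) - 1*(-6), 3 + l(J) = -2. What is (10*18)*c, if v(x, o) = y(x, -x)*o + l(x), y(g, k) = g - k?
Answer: 900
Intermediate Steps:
l(J) = -5 (l(J) = -3 - 2 = -5)
v(x, o) = -5 + 2*o*x (v(x, o) = (x - (-1)*x)*o - 5 = (x + x)*o - 5 = (2*x)*o - 5 = 2*o*x - 5 = -5 + 2*o*x)
c = 5 (c = (-5 + 2*(-2)*(-1)) - 1*(-6) = (-5 + 4) + 6 = -1 + 6 = 5)
(10*18)*c = (10*18)*5 = 180*5 = 900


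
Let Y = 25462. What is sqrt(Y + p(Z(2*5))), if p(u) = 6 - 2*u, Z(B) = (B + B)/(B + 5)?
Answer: 2*sqrt(57297)/3 ≈ 159.58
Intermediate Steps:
Z(B) = 2*B/(5 + B) (Z(B) = (2*B)/(5 + B) = 2*B/(5 + B))
sqrt(Y + p(Z(2*5))) = sqrt(25462 + (6 - 4*2*5/(5 + 2*5))) = sqrt(25462 + (6 - 4*10/(5 + 10))) = sqrt(25462 + (6 - 4*10/15)) = sqrt(25462 + (6 - 2*4/3)) = sqrt(25462 + (6 - 8/3)) = sqrt(25462 + 10/3) = sqrt(76396/3) = 2*sqrt(57297)/3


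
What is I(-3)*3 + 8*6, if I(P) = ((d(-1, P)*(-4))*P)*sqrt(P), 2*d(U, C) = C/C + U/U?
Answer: 48 + 36*I*sqrt(3) ≈ 48.0 + 62.354*I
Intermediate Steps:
d(U, C) = 1 (d(U, C) = (C/C + U/U)/2 = (1 + 1)/2 = (1/2)*2 = 1)
I(P) = -4*P**(3/2) (I(P) = ((1*(-4))*P)*sqrt(P) = (-4*P)*sqrt(P) = -4*P**(3/2))
I(-3)*3 + 8*6 = -(-12)*I*sqrt(3)*3 + 8*6 = -(-12)*I*sqrt(3)*3 + 48 = (12*I*sqrt(3))*3 + 48 = 36*I*sqrt(3) + 48 = 48 + 36*I*sqrt(3)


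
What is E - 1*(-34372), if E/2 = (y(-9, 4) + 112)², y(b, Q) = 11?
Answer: 64630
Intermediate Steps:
E = 30258 (E = 2*(11 + 112)² = 2*123² = 2*15129 = 30258)
E - 1*(-34372) = 30258 - 1*(-34372) = 30258 + 34372 = 64630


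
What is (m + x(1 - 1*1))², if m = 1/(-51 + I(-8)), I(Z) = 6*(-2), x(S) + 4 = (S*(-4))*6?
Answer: 64009/3969 ≈ 16.127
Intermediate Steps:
x(S) = -4 - 24*S (x(S) = -4 + (S*(-4))*6 = -4 - 4*S*6 = -4 - 24*S)
I(Z) = -12
m = -1/63 (m = 1/(-51 - 12) = 1/(-63) = -1/63 ≈ -0.015873)
(m + x(1 - 1*1))² = (-1/63 + (-4 - 24*(1 - 1*1)))² = (-1/63 + (-4 - 24*(1 - 1)))² = (-1/63 + (-4 - 24*0))² = (-1/63 + (-4 + 0))² = (-1/63 - 4)² = (-253/63)² = 64009/3969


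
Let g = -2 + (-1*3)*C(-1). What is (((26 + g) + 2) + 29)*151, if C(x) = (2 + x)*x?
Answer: 8758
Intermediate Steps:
C(x) = x*(2 + x)
g = 1 (g = -2 + (-1*3)*(-(2 - 1)) = -2 - (-3) = -2 - 3*(-1) = -2 + 3 = 1)
(((26 + g) + 2) + 29)*151 = (((26 + 1) + 2) + 29)*151 = ((27 + 2) + 29)*151 = (29 + 29)*151 = 58*151 = 8758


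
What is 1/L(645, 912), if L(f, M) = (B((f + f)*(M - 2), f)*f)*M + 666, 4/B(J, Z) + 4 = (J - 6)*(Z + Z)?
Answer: 9962653/6635142378 ≈ 0.0015015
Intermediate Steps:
B(J, Z) = 4/(-4 + 2*Z*(-6 + J)) (B(J, Z) = 4/(-4 + (J - 6)*(Z + Z)) = 4/(-4 + (-6 + J)*(2*Z)) = 4/(-4 + 2*Z*(-6 + J)))
L(f, M) = 666 + 2*M*f/(-2 - 6*f + 2*f²*(-2 + M)) (L(f, M) = ((2/(-2 - 6*f + ((f + f)*(M - 2))*f))*f)*M + 666 = ((2/(-2 - 6*f + ((2*f)*(-2 + M))*f))*f)*M + 666 = ((2/(-2 - 6*f + (2*f*(-2 + M))*f))*f)*M + 666 = ((2/(-2 - 6*f + 2*f²*(-2 + M)))*f)*M + 666 = (2*f/(-2 - 6*f + 2*f²*(-2 + M)))*M + 666 = 2*M*f/(-2 - 6*f + 2*f²*(-2 + M)) + 666 = 666 + 2*M*f/(-2 - 6*f + 2*f²*(-2 + M)))
1/L(645, 912) = 1/((666 + 1998*645 - 1*912*645 + 666*645²*(2 - 1*912))/(1 + 3*645 - 1*645²*(-2 + 912))) = 1/((666 + 1288710 - 588240 + 666*416025*(2 - 912))/(1 + 1935 - 1*416025*910)) = 1/((666 + 1288710 - 588240 + 666*416025*(-910))/(1 + 1935 - 378582750)) = 1/((666 + 1288710 - 588240 - 252136111500)/(-378580814)) = 1/(-1/378580814*(-252135410364)) = 1/(6635142378/9962653) = 9962653/6635142378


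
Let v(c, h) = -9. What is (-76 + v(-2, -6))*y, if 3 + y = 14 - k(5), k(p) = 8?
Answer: -255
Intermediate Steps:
y = 3 (y = -3 + (14 - 1*8) = -3 + (14 - 8) = -3 + 6 = 3)
(-76 + v(-2, -6))*y = (-76 - 9)*3 = -85*3 = -255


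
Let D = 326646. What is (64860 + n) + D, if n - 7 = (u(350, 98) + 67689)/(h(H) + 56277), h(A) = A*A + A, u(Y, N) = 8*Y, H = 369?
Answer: 75486517480/192807 ≈ 3.9151e+5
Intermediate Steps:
h(A) = A + A² (h(A) = A² + A = A + A²)
n = 1420138/192807 (n = 7 + (8*350 + 67689)/(369*(1 + 369) + 56277) = 7 + (2800 + 67689)/(369*370 + 56277) = 7 + 70489/(136530 + 56277) = 7 + 70489/192807 = 1420138/192807 ≈ 7.3656)
(64860 + n) + D = (64860 + 1420138/192807) + 326646 = 12506882158/192807 + 326646 = 75486517480/192807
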